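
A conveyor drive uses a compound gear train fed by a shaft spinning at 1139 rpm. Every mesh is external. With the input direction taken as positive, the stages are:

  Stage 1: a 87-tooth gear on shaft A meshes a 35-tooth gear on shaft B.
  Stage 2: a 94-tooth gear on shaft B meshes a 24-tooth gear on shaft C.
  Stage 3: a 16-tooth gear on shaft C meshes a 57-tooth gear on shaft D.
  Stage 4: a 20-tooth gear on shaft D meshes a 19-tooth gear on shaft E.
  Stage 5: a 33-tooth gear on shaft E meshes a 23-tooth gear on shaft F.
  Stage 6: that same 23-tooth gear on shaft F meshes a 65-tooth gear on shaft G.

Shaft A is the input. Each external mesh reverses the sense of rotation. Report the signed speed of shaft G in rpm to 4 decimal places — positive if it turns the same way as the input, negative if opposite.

+1663.4649 rpm (same as input, |ω| = 1663.4649 rpm)

Stage 1 [87T→35T]: ω = 1139.0000×87/35 = 2831.2286 rpm, dir flips to −; running = −2831.2286
Stage 2 [94T→24T]: ω = 2831.2286×94/24 = 11088.9786 rpm, dir flips to +; running = +11088.9786
Stage 3 [16T→57T]: ω = 11088.9786×16/57 = 3112.6957 rpm, dir flips to −; running = −3112.6957
Stage 4 [20T→19T]: ω = 3112.6957×20/19 = 3276.5218 rpm, dir flips to +; running = +3276.5218
Stage 5 [33T→23T]: ω = 3276.5218×33/23 = 4701.0965 rpm, dir flips to −; running = −4701.0965
Stage 6 [23T→65T]: ω = 4701.0965×23/65 = 1663.4649 rpm, dir flips to +; running = +1663.4649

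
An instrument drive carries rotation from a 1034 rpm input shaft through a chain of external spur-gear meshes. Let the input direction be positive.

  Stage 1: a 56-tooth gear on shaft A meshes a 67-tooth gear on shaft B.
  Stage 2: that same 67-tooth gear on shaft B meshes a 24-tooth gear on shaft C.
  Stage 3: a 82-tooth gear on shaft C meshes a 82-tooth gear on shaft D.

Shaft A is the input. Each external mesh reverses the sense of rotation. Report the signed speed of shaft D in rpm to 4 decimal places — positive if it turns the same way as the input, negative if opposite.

Stage 1 [56T→67T]: ω = 1034.0000×56/67 = 864.2388 rpm, dir flips to −; running = −864.2388
Stage 2 [67T→24T]: ω = 864.2388×67/24 = 2412.6667 rpm, dir flips to +; running = +2412.6667
Stage 3 [82T→82T]: ω = 2412.6667×82/82 = 2412.6667 rpm, dir flips to −; running = −2412.6667

-2412.6667 rpm (opposite to input, |ω| = 2412.6667 rpm)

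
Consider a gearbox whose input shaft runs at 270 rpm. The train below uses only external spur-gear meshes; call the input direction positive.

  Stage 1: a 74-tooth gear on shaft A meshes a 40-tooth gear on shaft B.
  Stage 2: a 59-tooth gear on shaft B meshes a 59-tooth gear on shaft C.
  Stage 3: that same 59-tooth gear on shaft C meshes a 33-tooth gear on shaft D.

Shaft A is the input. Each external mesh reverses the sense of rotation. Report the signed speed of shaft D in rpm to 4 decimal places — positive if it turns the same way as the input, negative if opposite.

-893.0455 rpm (opposite to input, |ω| = 893.0455 rpm)

Stage 1 [74T→40T]: ω = 270.0000×74/40 = 499.5000 rpm, dir flips to −; running = −499.5000
Stage 2 [59T→59T]: ω = 499.5000×59/59 = 499.5000 rpm, dir flips to +; running = +499.5000
Stage 3 [59T→33T]: ω = 499.5000×59/33 = 893.0455 rpm, dir flips to −; running = −893.0455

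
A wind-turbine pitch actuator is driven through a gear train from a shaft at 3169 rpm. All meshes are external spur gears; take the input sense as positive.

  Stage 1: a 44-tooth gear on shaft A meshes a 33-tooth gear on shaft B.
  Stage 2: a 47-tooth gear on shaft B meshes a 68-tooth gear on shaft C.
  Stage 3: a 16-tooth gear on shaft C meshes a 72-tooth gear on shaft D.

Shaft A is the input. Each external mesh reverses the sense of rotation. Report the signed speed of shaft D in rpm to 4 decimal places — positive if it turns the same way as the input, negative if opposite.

Stage 1 [44T→33T]: ω = 3169.0000×44/33 = 4225.3333 rpm, dir flips to −; running = −4225.3333
Stage 2 [47T→68T]: ω = 4225.3333×47/68 = 2920.4510 rpm, dir flips to +; running = +2920.4510
Stage 3 [16T→72T]: ω = 2920.4510×16/72 = 648.9891 rpm, dir flips to −; running = −648.9891

-648.9891 rpm (opposite to input, |ω| = 648.9891 rpm)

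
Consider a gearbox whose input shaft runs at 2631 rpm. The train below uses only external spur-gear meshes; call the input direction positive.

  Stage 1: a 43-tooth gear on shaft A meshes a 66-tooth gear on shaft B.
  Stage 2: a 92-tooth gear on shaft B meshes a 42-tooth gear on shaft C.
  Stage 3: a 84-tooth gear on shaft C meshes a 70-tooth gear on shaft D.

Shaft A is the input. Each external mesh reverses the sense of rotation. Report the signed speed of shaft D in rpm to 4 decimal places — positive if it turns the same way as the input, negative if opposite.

Stage 1 [43T→66T]: ω = 2631.0000×43/66 = 1714.1364 rpm, dir flips to −; running = −1714.1364
Stage 2 [92T→42T]: ω = 1714.1364×92/42 = 3754.7749 rpm, dir flips to +; running = +3754.7749
Stage 3 [84T→70T]: ω = 3754.7749×84/70 = 4505.7299 rpm, dir flips to −; running = −4505.7299

-4505.7299 rpm (opposite to input, |ω| = 4505.7299 rpm)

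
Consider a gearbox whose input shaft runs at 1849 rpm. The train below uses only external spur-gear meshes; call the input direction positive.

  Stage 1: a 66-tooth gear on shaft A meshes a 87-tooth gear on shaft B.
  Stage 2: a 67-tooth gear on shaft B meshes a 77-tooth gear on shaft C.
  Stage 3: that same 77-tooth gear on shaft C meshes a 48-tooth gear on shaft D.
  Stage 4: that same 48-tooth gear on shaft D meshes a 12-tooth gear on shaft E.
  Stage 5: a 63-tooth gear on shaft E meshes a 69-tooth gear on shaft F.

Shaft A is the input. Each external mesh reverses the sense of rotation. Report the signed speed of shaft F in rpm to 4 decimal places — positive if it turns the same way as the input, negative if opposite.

Stage 1 [66T→87T]: ω = 1849.0000×66/87 = 1402.6897 rpm, dir flips to −; running = −1402.6897
Stage 2 [67T→77T]: ω = 1402.6897×67/77 = 1220.5222 rpm, dir flips to +; running = +1220.5222
Stage 3 [77T→48T]: ω = 1220.5222×77/48 = 1957.9210 rpm, dir flips to −; running = −1957.9210
Stage 4 [48T→12T]: ω = 1957.9210×48/12 = 7831.6839 rpm, dir flips to +; running = +7831.6839
Stage 5 [63T→69T]: ω = 7831.6839×63/69 = 7150.6679 rpm, dir flips to −; running = −7150.6679

-7150.6679 rpm (opposite to input, |ω| = 7150.6679 rpm)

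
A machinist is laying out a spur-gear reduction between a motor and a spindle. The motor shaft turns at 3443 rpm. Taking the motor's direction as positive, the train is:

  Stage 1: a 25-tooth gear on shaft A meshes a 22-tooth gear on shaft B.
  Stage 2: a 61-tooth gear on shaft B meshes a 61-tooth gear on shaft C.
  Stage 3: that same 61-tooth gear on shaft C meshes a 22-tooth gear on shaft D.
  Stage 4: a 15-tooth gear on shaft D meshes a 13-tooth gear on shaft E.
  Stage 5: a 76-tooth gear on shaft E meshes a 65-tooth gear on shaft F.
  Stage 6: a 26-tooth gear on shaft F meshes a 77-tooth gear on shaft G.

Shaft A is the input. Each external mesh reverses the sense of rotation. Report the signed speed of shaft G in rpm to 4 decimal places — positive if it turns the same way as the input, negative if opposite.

Stage 1 [25T→22T]: ω = 3443.0000×25/22 = 3912.5000 rpm, dir flips to −; running = −3912.5000
Stage 2 [61T→61T]: ω = 3912.5000×61/61 = 3912.5000 rpm, dir flips to +; running = +3912.5000
Stage 3 [61T→22T]: ω = 3912.5000×61/22 = 10848.2955 rpm, dir flips to −; running = −10848.2955
Stage 4 [15T→13T]: ω = 10848.2955×15/13 = 12517.2640 rpm, dir flips to +; running = +12517.2640
Stage 5 [76T→65T]: ω = 12517.2640×76/65 = 14635.5702 rpm, dir flips to −; running = −14635.5702
Stage 6 [26T→77T]: ω = 14635.5702×26/77 = 4941.8808 rpm, dir flips to +; running = +4941.8808

+4941.8808 rpm (same as input, |ω| = 4941.8808 rpm)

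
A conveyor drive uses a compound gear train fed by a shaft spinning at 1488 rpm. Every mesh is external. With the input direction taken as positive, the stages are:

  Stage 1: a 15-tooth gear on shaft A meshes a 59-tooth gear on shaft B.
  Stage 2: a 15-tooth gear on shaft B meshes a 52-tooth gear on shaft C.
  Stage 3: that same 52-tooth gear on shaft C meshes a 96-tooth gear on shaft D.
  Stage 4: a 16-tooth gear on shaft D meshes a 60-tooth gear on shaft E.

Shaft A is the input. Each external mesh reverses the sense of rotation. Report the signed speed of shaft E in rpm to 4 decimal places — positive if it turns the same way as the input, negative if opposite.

Stage 1 [15T→59T]: ω = 1488.0000×15/59 = 378.3051 rpm, dir flips to −; running = −378.3051
Stage 2 [15T→52T]: ω = 378.3051×15/52 = 109.1265 rpm, dir flips to +; running = +109.1265
Stage 3 [52T→96T]: ω = 109.1265×52/96 = 59.1102 rpm, dir flips to −; running = −59.1102
Stage 4 [16T→60T]: ω = 59.1102×16/60 = 15.7627 rpm, dir flips to +; running = +15.7627

+15.7627 rpm (same as input, |ω| = 15.7627 rpm)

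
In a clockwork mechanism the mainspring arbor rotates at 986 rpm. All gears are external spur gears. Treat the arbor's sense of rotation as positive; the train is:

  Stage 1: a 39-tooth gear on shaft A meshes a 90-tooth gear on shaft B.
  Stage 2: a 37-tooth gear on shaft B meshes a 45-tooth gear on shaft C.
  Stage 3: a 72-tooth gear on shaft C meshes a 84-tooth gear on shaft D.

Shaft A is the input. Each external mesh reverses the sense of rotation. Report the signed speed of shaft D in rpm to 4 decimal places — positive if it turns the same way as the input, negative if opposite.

-301.1213 rpm (opposite to input, |ω| = 301.1213 rpm)

Stage 1 [39T→90T]: ω = 986.0000×39/90 = 427.2667 rpm, dir flips to −; running = −427.2667
Stage 2 [37T→45T]: ω = 427.2667×37/45 = 351.3081 rpm, dir flips to +; running = +351.3081
Stage 3 [72T→84T]: ω = 351.3081×72/84 = 301.1213 rpm, dir flips to −; running = −301.1213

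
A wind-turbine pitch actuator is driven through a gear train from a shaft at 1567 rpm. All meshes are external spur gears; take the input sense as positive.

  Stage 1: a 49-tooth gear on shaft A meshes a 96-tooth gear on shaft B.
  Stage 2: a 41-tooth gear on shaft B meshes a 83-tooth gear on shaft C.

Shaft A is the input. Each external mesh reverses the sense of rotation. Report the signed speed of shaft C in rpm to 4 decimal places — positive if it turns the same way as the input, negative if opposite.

+395.0932 rpm (same as input, |ω| = 395.0932 rpm)

Stage 1 [49T→96T]: ω = 1567.0000×49/96 = 799.8229 rpm, dir flips to −; running = −799.8229
Stage 2 [41T→83T]: ω = 799.8229×41/83 = 395.0932 rpm, dir flips to +; running = +395.0932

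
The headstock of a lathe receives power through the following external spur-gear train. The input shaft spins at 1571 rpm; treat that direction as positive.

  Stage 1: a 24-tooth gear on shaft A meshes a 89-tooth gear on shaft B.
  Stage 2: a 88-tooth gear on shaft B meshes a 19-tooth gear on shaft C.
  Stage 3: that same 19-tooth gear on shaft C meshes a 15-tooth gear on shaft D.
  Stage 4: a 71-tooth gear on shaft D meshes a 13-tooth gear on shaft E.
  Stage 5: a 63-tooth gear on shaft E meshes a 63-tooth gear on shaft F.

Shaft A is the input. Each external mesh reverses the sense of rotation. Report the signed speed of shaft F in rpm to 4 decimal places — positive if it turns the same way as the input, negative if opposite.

Stage 1 [24T→89T]: ω = 1571.0000×24/89 = 423.6404 rpm, dir flips to −; running = −423.6404
Stage 2 [88T→19T]: ω = 423.6404×88/19 = 1962.1242 rpm, dir flips to +; running = +1962.1242
Stage 3 [19T→15T]: ω = 1962.1242×19/15 = 2485.3573 rpm, dir flips to −; running = −2485.3573
Stage 4 [71T→13T]: ω = 2485.3573×71/13 = 13573.8745 rpm, dir flips to +; running = +13573.8745
Stage 5 [63T→63T]: ω = 13573.8745×63/63 = 13573.8745 rpm, dir flips to −; running = −13573.8745

-13573.8745 rpm (opposite to input, |ω| = 13573.8745 rpm)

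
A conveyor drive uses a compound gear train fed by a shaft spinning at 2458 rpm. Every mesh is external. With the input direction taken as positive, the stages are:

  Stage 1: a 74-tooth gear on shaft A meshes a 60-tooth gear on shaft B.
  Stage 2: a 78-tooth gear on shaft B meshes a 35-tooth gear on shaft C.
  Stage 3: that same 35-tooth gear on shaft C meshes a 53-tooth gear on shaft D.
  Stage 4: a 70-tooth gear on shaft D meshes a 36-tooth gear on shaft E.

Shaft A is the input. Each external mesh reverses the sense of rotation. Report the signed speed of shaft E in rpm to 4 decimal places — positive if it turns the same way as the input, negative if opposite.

+8675.1426 rpm (same as input, |ω| = 8675.1426 rpm)

Stage 1 [74T→60T]: ω = 2458.0000×74/60 = 3031.5333 rpm, dir flips to −; running = −3031.5333
Stage 2 [78T→35T]: ω = 3031.5333×78/35 = 6755.9886 rpm, dir flips to +; running = +6755.9886
Stage 3 [35T→53T]: ω = 6755.9886×35/53 = 4461.5019 rpm, dir flips to −; running = −4461.5019
Stage 4 [70T→36T]: ω = 4461.5019×70/36 = 8675.1426 rpm, dir flips to +; running = +8675.1426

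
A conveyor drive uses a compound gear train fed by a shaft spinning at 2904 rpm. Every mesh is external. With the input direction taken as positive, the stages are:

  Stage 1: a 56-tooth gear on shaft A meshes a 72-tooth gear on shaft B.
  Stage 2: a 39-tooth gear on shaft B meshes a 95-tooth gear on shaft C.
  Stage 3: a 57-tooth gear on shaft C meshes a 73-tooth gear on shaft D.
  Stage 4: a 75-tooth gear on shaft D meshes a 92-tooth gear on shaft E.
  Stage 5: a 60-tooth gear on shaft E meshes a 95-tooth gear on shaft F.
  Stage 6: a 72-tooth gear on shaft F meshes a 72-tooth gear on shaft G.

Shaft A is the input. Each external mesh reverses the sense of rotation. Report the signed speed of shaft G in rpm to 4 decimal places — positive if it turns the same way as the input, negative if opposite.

Stage 1 [56T→72T]: ω = 2904.0000×56/72 = 2258.6667 rpm, dir flips to −; running = −2258.6667
Stage 2 [39T→95T]: ω = 2258.6667×39/95 = 927.2421 rpm, dir flips to +; running = +927.2421
Stage 3 [57T→73T]: ω = 927.2421×57/73 = 724.0110 rpm, dir flips to −; running = −724.0110
Stage 4 [75T→92T]: ω = 724.0110×75/92 = 590.2263 rpm, dir flips to +; running = +590.2263
Stage 5 [60T→95T]: ω = 590.2263×60/95 = 372.7745 rpm, dir flips to −; running = −372.7745
Stage 6 [72T→72T]: ω = 372.7745×72/72 = 372.7745 rpm, dir flips to +; running = +372.7745

+372.7745 rpm (same as input, |ω| = 372.7745 rpm)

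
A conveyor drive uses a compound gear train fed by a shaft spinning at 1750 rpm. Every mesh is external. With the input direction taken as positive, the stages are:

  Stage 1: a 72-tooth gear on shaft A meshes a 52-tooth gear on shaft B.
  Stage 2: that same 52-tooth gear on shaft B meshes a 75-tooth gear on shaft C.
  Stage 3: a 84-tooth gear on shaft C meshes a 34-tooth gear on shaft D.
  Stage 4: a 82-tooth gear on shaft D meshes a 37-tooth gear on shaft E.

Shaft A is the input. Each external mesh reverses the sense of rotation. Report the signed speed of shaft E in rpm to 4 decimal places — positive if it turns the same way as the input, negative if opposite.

Stage 1 [72T→52T]: ω = 1750.0000×72/52 = 2423.0769 rpm, dir flips to −; running = −2423.0769
Stage 2 [52T→75T]: ω = 2423.0769×52/75 = 1680.0000 rpm, dir flips to +; running = +1680.0000
Stage 3 [84T→34T]: ω = 1680.0000×84/34 = 4150.5882 rpm, dir flips to −; running = −4150.5882
Stage 4 [82T→37T]: ω = 4150.5882×82/37 = 9198.6010 rpm, dir flips to +; running = +9198.6010

+9198.6010 rpm (same as input, |ω| = 9198.6010 rpm)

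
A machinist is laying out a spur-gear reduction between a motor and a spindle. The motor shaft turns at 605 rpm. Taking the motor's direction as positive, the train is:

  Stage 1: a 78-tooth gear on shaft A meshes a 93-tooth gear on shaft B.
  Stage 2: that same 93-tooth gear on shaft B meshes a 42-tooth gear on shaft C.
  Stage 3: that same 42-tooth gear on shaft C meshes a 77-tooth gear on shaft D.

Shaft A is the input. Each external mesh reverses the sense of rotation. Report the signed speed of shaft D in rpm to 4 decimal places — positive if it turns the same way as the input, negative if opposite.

Stage 1 [78T→93T]: ω = 605.0000×78/93 = 507.4194 rpm, dir flips to −; running = −507.4194
Stage 2 [93T→42T]: ω = 507.4194×93/42 = 1123.5714 rpm, dir flips to +; running = +1123.5714
Stage 3 [42T→77T]: ω = 1123.5714×42/77 = 612.8571 rpm, dir flips to −; running = −612.8571

-612.8571 rpm (opposite to input, |ω| = 612.8571 rpm)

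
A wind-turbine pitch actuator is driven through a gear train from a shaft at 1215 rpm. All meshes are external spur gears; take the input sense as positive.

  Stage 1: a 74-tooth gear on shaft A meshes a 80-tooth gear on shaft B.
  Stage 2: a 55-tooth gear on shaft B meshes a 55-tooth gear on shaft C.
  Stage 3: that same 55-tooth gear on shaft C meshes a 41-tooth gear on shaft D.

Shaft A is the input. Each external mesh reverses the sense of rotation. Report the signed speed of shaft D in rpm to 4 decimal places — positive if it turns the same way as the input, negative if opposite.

-1507.6372 rpm (opposite to input, |ω| = 1507.6372 rpm)

Stage 1 [74T→80T]: ω = 1215.0000×74/80 = 1123.8750 rpm, dir flips to −; running = −1123.8750
Stage 2 [55T→55T]: ω = 1123.8750×55/55 = 1123.8750 rpm, dir flips to +; running = +1123.8750
Stage 3 [55T→41T]: ω = 1123.8750×55/41 = 1507.6372 rpm, dir flips to −; running = −1507.6372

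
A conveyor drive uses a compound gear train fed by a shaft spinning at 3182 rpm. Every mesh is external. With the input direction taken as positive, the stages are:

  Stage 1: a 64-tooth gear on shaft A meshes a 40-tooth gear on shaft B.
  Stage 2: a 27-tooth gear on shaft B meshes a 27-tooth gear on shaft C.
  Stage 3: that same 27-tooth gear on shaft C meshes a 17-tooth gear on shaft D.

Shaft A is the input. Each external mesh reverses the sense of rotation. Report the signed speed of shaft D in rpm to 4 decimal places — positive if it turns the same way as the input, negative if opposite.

-8086.0235 rpm (opposite to input, |ω| = 8086.0235 rpm)

Stage 1 [64T→40T]: ω = 3182.0000×64/40 = 5091.2000 rpm, dir flips to −; running = −5091.2000
Stage 2 [27T→27T]: ω = 5091.2000×27/27 = 5091.2000 rpm, dir flips to +; running = +5091.2000
Stage 3 [27T→17T]: ω = 5091.2000×27/17 = 8086.0235 rpm, dir flips to −; running = −8086.0235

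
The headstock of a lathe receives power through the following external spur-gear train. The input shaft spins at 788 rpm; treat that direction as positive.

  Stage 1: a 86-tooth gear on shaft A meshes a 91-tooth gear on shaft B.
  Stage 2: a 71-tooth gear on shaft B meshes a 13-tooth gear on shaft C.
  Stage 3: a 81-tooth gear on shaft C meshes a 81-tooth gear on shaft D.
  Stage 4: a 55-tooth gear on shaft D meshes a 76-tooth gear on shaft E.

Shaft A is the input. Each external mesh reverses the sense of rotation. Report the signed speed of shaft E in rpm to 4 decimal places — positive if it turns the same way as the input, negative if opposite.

+2943.3870 rpm (same as input, |ω| = 2943.3870 rpm)

Stage 1 [86T→91T]: ω = 788.0000×86/91 = 744.7033 rpm, dir flips to −; running = −744.7033
Stage 2 [71T→13T]: ω = 744.7033×71/13 = 4067.2257 rpm, dir flips to +; running = +4067.2257
Stage 3 [81T→81T]: ω = 4067.2257×81/81 = 4067.2257 rpm, dir flips to −; running = −4067.2257
Stage 4 [55T→76T]: ω = 4067.2257×55/76 = 2943.3870 rpm, dir flips to +; running = +2943.3870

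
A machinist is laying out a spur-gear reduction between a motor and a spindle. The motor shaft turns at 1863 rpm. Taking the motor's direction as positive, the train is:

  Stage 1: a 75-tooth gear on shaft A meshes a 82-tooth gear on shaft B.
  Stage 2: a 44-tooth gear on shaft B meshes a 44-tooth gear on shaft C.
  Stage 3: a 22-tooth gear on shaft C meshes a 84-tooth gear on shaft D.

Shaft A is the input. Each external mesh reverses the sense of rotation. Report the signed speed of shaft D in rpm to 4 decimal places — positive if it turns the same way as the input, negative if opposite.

Stage 1 [75T→82T]: ω = 1863.0000×75/82 = 1703.9634 rpm, dir flips to −; running = −1703.9634
Stage 2 [44T→44T]: ω = 1703.9634×44/44 = 1703.9634 rpm, dir flips to +; running = +1703.9634
Stage 3 [22T→84T]: ω = 1703.9634×22/84 = 446.2761 rpm, dir flips to −; running = −446.2761

-446.2761 rpm (opposite to input, |ω| = 446.2761 rpm)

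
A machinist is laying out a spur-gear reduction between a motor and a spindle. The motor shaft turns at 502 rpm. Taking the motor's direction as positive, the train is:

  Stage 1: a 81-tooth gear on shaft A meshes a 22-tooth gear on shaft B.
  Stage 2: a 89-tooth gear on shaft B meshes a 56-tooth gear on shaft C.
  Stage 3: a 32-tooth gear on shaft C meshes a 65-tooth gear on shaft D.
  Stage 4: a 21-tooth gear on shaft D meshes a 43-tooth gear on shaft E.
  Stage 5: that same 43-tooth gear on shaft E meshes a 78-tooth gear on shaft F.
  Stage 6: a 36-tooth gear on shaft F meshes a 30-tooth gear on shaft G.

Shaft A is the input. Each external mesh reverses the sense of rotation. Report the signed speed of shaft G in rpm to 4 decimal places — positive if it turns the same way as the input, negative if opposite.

Stage 1 [81T→22T]: ω = 502.0000×81/22 = 1848.2727 rpm, dir flips to −; running = −1848.2727
Stage 2 [89T→56T]: ω = 1848.2727×89/56 = 2937.4334 rpm, dir flips to +; running = +2937.4334
Stage 3 [32T→65T]: ω = 2937.4334×32/65 = 1446.1211 rpm, dir flips to −; running = −1446.1211
Stage 4 [21T→43T]: ω = 1446.1211×21/43 = 706.2452 rpm, dir flips to +; running = +706.2452
Stage 5 [43T→78T]: ω = 706.2452×43/78 = 389.3403 rpm, dir flips to −; running = −389.3403
Stage 6 [36T→30T]: ω = 389.3403×36/30 = 467.2083 rpm, dir flips to +; running = +467.2083

+467.2083 rpm (same as input, |ω| = 467.2083 rpm)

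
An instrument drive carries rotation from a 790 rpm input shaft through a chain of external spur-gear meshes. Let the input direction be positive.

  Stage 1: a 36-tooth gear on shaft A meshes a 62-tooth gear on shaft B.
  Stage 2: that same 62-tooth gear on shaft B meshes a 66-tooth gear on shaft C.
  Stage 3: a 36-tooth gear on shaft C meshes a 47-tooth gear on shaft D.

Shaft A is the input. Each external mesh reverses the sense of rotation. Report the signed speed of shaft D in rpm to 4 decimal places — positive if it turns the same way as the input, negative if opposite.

-330.0580 rpm (opposite to input, |ω| = 330.0580 rpm)

Stage 1 [36T→62T]: ω = 790.0000×36/62 = 458.7097 rpm, dir flips to −; running = −458.7097
Stage 2 [62T→66T]: ω = 458.7097×62/66 = 430.9091 rpm, dir flips to +; running = +430.9091
Stage 3 [36T→47T]: ω = 430.9091×36/47 = 330.0580 rpm, dir flips to −; running = −330.0580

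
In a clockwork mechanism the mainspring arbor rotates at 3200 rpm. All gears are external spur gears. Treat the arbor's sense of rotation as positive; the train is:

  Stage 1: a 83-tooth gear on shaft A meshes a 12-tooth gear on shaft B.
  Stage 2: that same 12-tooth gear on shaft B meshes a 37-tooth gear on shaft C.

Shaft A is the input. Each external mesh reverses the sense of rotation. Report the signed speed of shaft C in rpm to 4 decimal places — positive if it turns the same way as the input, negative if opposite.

+7178.3784 rpm (same as input, |ω| = 7178.3784 rpm)

Stage 1 [83T→12T]: ω = 3200.0000×83/12 = 22133.3333 rpm, dir flips to −; running = −22133.3333
Stage 2 [12T→37T]: ω = 22133.3333×12/37 = 7178.3784 rpm, dir flips to +; running = +7178.3784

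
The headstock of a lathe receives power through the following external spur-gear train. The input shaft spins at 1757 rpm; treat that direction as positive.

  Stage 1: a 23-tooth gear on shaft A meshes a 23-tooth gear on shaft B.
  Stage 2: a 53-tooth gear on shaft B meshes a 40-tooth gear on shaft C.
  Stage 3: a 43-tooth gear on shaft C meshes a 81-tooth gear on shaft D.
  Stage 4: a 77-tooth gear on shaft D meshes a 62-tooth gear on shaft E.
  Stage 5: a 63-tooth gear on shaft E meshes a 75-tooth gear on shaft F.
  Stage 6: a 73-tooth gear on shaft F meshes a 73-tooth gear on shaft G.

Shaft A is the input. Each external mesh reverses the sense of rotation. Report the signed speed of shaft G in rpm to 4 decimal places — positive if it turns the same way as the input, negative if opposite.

+1289.2864 rpm (same as input, |ω| = 1289.2864 rpm)

Stage 1 [23T→23T]: ω = 1757.0000×23/23 = 1757.0000 rpm, dir flips to −; running = −1757.0000
Stage 2 [53T→40T]: ω = 1757.0000×53/40 = 2328.0250 rpm, dir flips to +; running = +2328.0250
Stage 3 [43T→81T]: ω = 2328.0250×43/81 = 1235.8651 rpm, dir flips to −; running = −1235.8651
Stage 4 [77T→62T]: ω = 1235.8651×77/62 = 1534.8648 rpm, dir flips to +; running = +1534.8648
Stage 5 [63T→75T]: ω = 1534.8648×63/75 = 1289.2864 rpm, dir flips to −; running = −1289.2864
Stage 6 [73T→73T]: ω = 1289.2864×73/73 = 1289.2864 rpm, dir flips to +; running = +1289.2864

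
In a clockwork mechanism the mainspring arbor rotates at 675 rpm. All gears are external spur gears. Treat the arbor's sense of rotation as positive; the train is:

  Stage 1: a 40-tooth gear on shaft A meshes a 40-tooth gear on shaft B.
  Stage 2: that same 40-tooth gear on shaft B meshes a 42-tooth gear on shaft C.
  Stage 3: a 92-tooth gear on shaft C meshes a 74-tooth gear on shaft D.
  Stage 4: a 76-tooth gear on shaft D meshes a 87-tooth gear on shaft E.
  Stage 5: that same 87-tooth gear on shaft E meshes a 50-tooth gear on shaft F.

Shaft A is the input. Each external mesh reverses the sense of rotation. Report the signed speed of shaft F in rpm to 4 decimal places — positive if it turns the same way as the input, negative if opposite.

-1214.8263 rpm (opposite to input, |ω| = 1214.8263 rpm)

Stage 1 [40T→40T]: ω = 675.0000×40/40 = 675.0000 rpm, dir flips to −; running = −675.0000
Stage 2 [40T→42T]: ω = 675.0000×40/42 = 642.8571 rpm, dir flips to +; running = +642.8571
Stage 3 [92T→74T]: ω = 642.8571×92/74 = 799.2278 rpm, dir flips to −; running = −799.2278
Stage 4 [76T→87T]: ω = 799.2278×76/87 = 698.1760 rpm, dir flips to +; running = +698.1760
Stage 5 [87T→50T]: ω = 698.1760×87/50 = 1214.8263 rpm, dir flips to −; running = −1214.8263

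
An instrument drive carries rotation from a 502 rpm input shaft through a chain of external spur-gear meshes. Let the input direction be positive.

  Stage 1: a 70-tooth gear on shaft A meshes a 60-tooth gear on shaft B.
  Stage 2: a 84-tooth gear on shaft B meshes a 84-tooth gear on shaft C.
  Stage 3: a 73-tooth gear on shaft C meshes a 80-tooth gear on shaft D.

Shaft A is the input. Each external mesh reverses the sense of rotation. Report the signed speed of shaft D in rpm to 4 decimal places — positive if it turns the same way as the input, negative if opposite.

-534.4208 rpm (opposite to input, |ω| = 534.4208 rpm)

Stage 1 [70T→60T]: ω = 502.0000×70/60 = 585.6667 rpm, dir flips to −; running = −585.6667
Stage 2 [84T→84T]: ω = 585.6667×84/84 = 585.6667 rpm, dir flips to +; running = +585.6667
Stage 3 [73T→80T]: ω = 585.6667×73/80 = 534.4208 rpm, dir flips to −; running = −534.4208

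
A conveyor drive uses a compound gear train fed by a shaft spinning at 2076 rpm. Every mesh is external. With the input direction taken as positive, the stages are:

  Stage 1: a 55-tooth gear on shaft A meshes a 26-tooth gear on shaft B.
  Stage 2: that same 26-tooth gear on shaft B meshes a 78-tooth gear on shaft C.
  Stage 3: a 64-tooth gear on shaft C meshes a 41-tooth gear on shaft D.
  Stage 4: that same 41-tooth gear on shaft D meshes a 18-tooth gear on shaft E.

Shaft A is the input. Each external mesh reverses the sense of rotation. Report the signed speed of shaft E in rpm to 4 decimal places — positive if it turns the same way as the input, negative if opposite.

Stage 1 [55T→26T]: ω = 2076.0000×55/26 = 4391.5385 rpm, dir flips to −; running = −4391.5385
Stage 2 [26T→78T]: ω = 4391.5385×26/78 = 1463.8462 rpm, dir flips to +; running = +1463.8462
Stage 3 [64T→41T]: ω = 1463.8462×64/41 = 2285.0281 rpm, dir flips to −; running = −2285.0281
Stage 4 [41T→18T]: ω = 2285.0281×41/18 = 5204.7863 rpm, dir flips to +; running = +5204.7863

+5204.7863 rpm (same as input, |ω| = 5204.7863 rpm)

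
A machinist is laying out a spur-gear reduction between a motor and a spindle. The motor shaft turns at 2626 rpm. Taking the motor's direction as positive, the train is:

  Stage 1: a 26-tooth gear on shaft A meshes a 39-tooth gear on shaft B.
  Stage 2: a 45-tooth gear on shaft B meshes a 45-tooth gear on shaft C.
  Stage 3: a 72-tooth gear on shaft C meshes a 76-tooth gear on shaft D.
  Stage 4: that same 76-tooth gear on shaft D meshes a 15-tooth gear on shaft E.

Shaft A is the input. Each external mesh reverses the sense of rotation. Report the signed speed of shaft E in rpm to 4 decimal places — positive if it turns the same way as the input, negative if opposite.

+8403.2000 rpm (same as input, |ω| = 8403.2000 rpm)

Stage 1 [26T→39T]: ω = 2626.0000×26/39 = 1750.6667 rpm, dir flips to −; running = −1750.6667
Stage 2 [45T→45T]: ω = 1750.6667×45/45 = 1750.6667 rpm, dir flips to +; running = +1750.6667
Stage 3 [72T→76T]: ω = 1750.6667×72/76 = 1658.5263 rpm, dir flips to −; running = −1658.5263
Stage 4 [76T→15T]: ω = 1658.5263×76/15 = 8403.2000 rpm, dir flips to +; running = +8403.2000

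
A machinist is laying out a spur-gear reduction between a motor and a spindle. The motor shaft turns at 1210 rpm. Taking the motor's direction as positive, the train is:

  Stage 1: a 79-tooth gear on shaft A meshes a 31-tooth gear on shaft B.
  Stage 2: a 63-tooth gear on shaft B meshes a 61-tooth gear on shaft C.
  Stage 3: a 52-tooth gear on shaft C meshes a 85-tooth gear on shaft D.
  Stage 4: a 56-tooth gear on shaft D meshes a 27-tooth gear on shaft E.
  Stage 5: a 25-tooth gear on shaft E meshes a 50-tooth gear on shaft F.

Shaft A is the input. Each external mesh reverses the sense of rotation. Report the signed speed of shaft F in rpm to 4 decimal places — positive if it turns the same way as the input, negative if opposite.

Stage 1 [79T→31T]: ω = 1210.0000×79/31 = 3083.5484 rpm, dir flips to −; running = −3083.5484
Stage 2 [63T→61T]: ω = 3083.5484×63/61 = 3184.6483 rpm, dir flips to +; running = +3184.6483
Stage 3 [52T→85T]: ω = 3184.6483×52/85 = 1948.2555 rpm, dir flips to −; running = −1948.2555
Stage 4 [56T→27T]: ω = 1948.2555×56/27 = 4040.8261 rpm, dir flips to +; running = +4040.8261
Stage 5 [25T→50T]: ω = 4040.8261×25/50 = 2020.4131 rpm, dir flips to −; running = −2020.4131

-2020.4131 rpm (opposite to input, |ω| = 2020.4131 rpm)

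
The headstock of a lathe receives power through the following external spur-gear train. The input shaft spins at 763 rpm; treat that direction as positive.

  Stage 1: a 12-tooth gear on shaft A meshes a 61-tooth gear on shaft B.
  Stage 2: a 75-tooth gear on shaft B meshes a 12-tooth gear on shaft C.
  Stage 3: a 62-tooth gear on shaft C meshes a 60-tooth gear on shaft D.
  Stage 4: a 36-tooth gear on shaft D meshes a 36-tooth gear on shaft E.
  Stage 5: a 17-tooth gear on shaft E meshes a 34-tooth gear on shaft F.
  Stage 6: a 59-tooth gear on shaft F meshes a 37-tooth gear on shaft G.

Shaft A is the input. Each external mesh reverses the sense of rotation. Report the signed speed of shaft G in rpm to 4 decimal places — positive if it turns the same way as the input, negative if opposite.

+772.8882 rpm (same as input, |ω| = 772.8882 rpm)

Stage 1 [12T→61T]: ω = 763.0000×12/61 = 150.0984 rpm, dir flips to −; running = −150.0984
Stage 2 [75T→12T]: ω = 150.0984×75/12 = 938.1148 rpm, dir flips to +; running = +938.1148
Stage 3 [62T→60T]: ω = 938.1148×62/60 = 969.3852 rpm, dir flips to −; running = −969.3852
Stage 4 [36T→36T]: ω = 969.3852×36/36 = 969.3852 rpm, dir flips to +; running = +969.3852
Stage 5 [17T→34T]: ω = 969.3852×17/34 = 484.6926 rpm, dir flips to −; running = −484.6926
Stage 6 [59T→37T]: ω = 484.6926×59/37 = 772.8882 rpm, dir flips to +; running = +772.8882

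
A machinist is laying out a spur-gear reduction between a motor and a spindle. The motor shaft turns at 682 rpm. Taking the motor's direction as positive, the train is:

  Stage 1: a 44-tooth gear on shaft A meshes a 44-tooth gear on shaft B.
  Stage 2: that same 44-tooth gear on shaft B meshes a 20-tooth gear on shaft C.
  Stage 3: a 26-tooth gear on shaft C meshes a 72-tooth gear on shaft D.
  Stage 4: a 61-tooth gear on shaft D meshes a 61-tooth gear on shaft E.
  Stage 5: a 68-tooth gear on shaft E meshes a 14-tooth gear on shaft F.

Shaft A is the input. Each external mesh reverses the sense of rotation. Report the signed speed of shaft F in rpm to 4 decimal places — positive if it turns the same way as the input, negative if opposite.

Stage 1 [44T→44T]: ω = 682.0000×44/44 = 682.0000 rpm, dir flips to −; running = −682.0000
Stage 2 [44T→20T]: ω = 682.0000×44/20 = 1500.4000 rpm, dir flips to +; running = +1500.4000
Stage 3 [26T→72T]: ω = 1500.4000×26/72 = 541.8111 rpm, dir flips to −; running = −541.8111
Stage 4 [61T→61T]: ω = 541.8111×61/61 = 541.8111 rpm, dir flips to +; running = +541.8111
Stage 5 [68T→14T]: ω = 541.8111×68/14 = 2631.6540 rpm, dir flips to −; running = −2631.6540

-2631.6540 rpm (opposite to input, |ω| = 2631.6540 rpm)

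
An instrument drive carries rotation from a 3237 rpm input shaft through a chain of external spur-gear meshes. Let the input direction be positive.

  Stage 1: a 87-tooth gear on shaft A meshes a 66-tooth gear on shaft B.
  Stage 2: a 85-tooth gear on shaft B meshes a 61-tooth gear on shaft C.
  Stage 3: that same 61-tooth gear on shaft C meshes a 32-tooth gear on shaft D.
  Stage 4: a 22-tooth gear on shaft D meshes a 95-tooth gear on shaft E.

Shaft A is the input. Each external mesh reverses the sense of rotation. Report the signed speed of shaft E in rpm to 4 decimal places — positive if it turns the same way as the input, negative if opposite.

+2624.7385 rpm (same as input, |ω| = 2624.7385 rpm)

Stage 1 [87T→66T]: ω = 3237.0000×87/66 = 4266.9545 rpm, dir flips to −; running = −4266.9545
Stage 2 [85T→61T]: ω = 4266.9545×85/61 = 5945.7563 rpm, dir flips to +; running = +5945.7563
Stage 3 [61T→32T]: ω = 5945.7563×61/32 = 11334.0980 rpm, dir flips to −; running = −11334.0980
Stage 4 [22T→95T]: ω = 11334.0980×22/95 = 2624.7385 rpm, dir flips to +; running = +2624.7385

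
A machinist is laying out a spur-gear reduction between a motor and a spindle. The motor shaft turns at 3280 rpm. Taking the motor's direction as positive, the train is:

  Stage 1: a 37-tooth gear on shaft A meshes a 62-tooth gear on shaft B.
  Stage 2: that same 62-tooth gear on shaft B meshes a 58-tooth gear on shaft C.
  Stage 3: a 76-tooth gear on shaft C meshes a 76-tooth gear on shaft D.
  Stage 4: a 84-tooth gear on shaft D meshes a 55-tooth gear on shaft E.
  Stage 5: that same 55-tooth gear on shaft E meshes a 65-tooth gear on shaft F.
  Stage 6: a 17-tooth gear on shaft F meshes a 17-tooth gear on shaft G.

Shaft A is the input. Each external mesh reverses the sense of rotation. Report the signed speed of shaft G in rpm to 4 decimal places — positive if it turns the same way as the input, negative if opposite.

Stage 1 [37T→62T]: ω = 3280.0000×37/62 = 1957.4194 rpm, dir flips to −; running = −1957.4194
Stage 2 [62T→58T]: ω = 1957.4194×62/58 = 2092.4138 rpm, dir flips to +; running = +2092.4138
Stage 3 [76T→76T]: ω = 2092.4138×76/76 = 2092.4138 rpm, dir flips to −; running = −2092.4138
Stage 4 [84T→55T]: ω = 2092.4138×84/55 = 3195.6865 rpm, dir flips to +; running = +3195.6865
Stage 5 [55T→65T]: ω = 3195.6865×55/65 = 2704.0424 rpm, dir flips to −; running = −2704.0424
Stage 6 [17T→17T]: ω = 2704.0424×17/17 = 2704.0424 rpm, dir flips to +; running = +2704.0424

+2704.0424 rpm (same as input, |ω| = 2704.0424 rpm)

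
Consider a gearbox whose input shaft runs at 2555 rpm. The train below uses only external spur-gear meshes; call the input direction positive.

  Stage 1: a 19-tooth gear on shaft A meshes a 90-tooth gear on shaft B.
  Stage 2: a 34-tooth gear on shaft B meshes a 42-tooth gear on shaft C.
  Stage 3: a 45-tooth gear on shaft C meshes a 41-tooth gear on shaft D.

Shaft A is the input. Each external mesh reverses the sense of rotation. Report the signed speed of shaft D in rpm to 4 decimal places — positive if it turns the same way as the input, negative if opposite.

Stage 1 [19T→90T]: ω = 2555.0000×19/90 = 539.3889 rpm, dir flips to −; running = −539.3889
Stage 2 [34T→42T]: ω = 539.3889×34/42 = 436.6481 rpm, dir flips to +; running = +436.6481
Stage 3 [45T→41T]: ω = 436.6481×45/41 = 479.2480 rpm, dir flips to −; running = −479.2480

-479.2480 rpm (opposite to input, |ω| = 479.2480 rpm)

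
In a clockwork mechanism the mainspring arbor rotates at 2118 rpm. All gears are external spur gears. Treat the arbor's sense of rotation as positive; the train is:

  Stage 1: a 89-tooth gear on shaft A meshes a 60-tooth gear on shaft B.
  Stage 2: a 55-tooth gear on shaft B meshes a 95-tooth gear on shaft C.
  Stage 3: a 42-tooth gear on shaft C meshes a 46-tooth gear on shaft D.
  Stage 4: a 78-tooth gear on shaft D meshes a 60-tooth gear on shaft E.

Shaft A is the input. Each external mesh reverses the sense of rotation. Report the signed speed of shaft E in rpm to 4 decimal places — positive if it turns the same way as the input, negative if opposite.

Stage 1 [89T→60T]: ω = 2118.0000×89/60 = 3141.7000 rpm, dir flips to −; running = −3141.7000
Stage 2 [55T→95T]: ω = 3141.7000×55/95 = 1818.8789 rpm, dir flips to +; running = +1818.8789
Stage 3 [42T→46T]: ω = 1818.8789×42/46 = 1660.7156 rpm, dir flips to −; running = −1660.7156
Stage 4 [78T→60T]: ω = 1660.7156×78/60 = 2158.9302 rpm, dir flips to +; running = +2158.9302

+2158.9302 rpm (same as input, |ω| = 2158.9302 rpm)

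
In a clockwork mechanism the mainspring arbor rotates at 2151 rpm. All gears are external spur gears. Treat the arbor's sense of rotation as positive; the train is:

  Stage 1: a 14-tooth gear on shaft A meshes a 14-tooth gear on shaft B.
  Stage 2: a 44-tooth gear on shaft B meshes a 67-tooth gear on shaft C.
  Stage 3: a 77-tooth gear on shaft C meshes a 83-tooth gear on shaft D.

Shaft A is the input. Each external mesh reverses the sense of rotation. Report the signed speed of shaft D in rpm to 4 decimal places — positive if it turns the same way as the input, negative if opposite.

-1310.4816 rpm (opposite to input, |ω| = 1310.4816 rpm)

Stage 1 [14T→14T]: ω = 2151.0000×14/14 = 2151.0000 rpm, dir flips to −; running = −2151.0000
Stage 2 [44T→67T]: ω = 2151.0000×44/67 = 1412.5970 rpm, dir flips to +; running = +1412.5970
Stage 3 [77T→83T]: ω = 1412.5970×77/83 = 1310.4816 rpm, dir flips to −; running = −1310.4816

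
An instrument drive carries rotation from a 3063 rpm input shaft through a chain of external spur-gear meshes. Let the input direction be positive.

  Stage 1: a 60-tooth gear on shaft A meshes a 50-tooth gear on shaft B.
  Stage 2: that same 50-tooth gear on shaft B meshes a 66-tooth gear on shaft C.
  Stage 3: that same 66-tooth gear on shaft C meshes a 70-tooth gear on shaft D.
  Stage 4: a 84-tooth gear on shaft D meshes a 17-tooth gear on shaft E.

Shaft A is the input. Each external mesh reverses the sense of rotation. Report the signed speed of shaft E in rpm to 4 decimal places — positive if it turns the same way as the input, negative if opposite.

Stage 1 [60T→50T]: ω = 3063.0000×60/50 = 3675.6000 rpm, dir flips to −; running = −3675.6000
Stage 2 [50T→66T]: ω = 3675.6000×50/66 = 2784.5455 rpm, dir flips to +; running = +2784.5455
Stage 3 [66T→70T]: ω = 2784.5455×66/70 = 2625.4286 rpm, dir flips to −; running = −2625.4286
Stage 4 [84T→17T]: ω = 2625.4286×84/17 = 12972.7059 rpm, dir flips to +; running = +12972.7059

+12972.7059 rpm (same as input, |ω| = 12972.7059 rpm)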